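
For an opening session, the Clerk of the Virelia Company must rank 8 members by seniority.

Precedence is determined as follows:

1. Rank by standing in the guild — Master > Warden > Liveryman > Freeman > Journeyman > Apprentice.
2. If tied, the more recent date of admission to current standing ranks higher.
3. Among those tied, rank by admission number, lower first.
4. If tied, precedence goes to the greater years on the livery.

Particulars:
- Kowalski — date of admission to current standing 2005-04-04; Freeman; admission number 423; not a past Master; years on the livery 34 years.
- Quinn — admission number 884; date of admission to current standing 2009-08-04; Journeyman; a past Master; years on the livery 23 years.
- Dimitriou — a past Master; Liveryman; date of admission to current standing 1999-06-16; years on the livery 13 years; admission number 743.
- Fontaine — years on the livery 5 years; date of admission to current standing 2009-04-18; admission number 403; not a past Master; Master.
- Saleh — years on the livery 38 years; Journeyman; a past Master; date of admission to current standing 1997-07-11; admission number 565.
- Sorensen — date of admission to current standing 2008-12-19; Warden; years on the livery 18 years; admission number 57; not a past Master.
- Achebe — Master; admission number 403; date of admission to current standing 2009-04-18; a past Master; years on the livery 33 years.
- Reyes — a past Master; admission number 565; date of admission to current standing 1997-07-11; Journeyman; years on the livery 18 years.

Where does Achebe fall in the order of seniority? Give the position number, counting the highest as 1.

By standing in the guild: Achebe and Fontaine (Master); then Sorensen (Warden); then Dimitriou (Liveryman); then Kowalski (Freeman); then Quinn, Saleh and Reyes (Journeyman).
Achebe and Fontaine both have date of admission to current standing 2009-04-18, so the next rule applies.
Achebe and Fontaine both have admission number 403, so the next rule applies.
Among Achebe and Fontaine, by years on the livery (higher first): Achebe (33 years) before Fontaine (5 years).
Among Quinn, Saleh and Reyes, by date of admission to current standing (later first): Quinn (2009-08-04) before Saleh and Reyes (1997-07-11).
Saleh and Reyes both have admission number 565, so the next rule applies.
Among Saleh and Reyes, by years on the livery (higher first): Saleh (38 years) before Reyes (18 years).
Order: Achebe, Fontaine, Sorensen, Dimitriou, Kowalski, Quinn, Saleh, Reyes. So position 1.

1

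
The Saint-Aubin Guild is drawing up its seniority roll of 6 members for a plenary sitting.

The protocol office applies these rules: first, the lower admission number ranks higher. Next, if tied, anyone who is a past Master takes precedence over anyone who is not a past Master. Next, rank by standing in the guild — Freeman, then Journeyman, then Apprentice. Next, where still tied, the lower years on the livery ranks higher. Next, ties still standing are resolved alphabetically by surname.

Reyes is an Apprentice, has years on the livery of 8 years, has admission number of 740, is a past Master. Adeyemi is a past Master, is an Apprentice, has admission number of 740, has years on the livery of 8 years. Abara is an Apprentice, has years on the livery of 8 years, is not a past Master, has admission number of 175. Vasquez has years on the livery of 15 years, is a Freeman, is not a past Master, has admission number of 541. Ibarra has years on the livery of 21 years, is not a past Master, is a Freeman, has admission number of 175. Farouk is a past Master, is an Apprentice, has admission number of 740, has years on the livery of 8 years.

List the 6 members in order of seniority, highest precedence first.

Ibarra, Abara, Vasquez, Adeyemi, Farouk, Reyes

By admission number (lower first): Ibarra and Abara (both 175); then Vasquez (541); then Adeyemi, Farouk and Reyes (each 740).
Ibarra and Abara are each not a past Master, so the next rule applies.
Among Ibarra and Abara, by standing in the guild: Ibarra (Freeman) before Abara (Apprentice).
Adeyemi, Farouk and Reyes are each a past Master, so the next rule applies.
Adeyemi, Farouk and Reyes are each Apprentice, so the next rule applies.
Adeyemi, Farouk and Reyes all have years on the livery 8 years, so the next rule applies.
Among Adeyemi, Farouk and Reyes, alphabetically by surname: Adeyemi before Farouk before Reyes.
Full order: Ibarra, Abara, Vasquez, Adeyemi, Farouk, Reyes.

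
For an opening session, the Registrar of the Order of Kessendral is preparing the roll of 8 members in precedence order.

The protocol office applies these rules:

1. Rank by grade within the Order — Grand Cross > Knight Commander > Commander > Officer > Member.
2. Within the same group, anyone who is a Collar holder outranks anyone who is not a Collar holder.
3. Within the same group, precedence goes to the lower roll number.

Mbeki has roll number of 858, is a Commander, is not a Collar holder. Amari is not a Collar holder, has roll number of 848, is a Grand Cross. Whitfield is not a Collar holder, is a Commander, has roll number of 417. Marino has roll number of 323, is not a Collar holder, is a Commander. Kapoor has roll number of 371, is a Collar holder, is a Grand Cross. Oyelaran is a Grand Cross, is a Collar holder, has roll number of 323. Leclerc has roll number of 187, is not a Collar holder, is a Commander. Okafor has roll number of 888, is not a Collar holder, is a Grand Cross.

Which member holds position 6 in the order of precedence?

Marino

By grade within the Order: Oyelaran, Kapoor, Amari and Okafor (Grand Cross); then Leclerc, Marino, Whitfield and Mbeki (Commander).
Among Oyelaran, Kapoor, Amari and Okafor, a Collar holder before not a Collar holder: Oyelaran and Kapoor (a Collar holder) before Amari and Okafor (not a Collar holder).
Among Oyelaran and Kapoor, by roll number (lower first): Oyelaran (323) before Kapoor (371).
Among Amari and Okafor, by roll number (lower first): Amari (848) before Okafor (888).
Leclerc, Marino, Whitfield and Mbeki are each not a Collar holder, so the next rule applies.
Among Leclerc, Marino, Whitfield and Mbeki, by roll number (lower first): Leclerc (187) before Marino (323) before Whitfield (417) before Mbeki (858).
Order: Oyelaran, Kapoor, Amari, Okafor, Leclerc, Marino, Whitfield, Mbeki.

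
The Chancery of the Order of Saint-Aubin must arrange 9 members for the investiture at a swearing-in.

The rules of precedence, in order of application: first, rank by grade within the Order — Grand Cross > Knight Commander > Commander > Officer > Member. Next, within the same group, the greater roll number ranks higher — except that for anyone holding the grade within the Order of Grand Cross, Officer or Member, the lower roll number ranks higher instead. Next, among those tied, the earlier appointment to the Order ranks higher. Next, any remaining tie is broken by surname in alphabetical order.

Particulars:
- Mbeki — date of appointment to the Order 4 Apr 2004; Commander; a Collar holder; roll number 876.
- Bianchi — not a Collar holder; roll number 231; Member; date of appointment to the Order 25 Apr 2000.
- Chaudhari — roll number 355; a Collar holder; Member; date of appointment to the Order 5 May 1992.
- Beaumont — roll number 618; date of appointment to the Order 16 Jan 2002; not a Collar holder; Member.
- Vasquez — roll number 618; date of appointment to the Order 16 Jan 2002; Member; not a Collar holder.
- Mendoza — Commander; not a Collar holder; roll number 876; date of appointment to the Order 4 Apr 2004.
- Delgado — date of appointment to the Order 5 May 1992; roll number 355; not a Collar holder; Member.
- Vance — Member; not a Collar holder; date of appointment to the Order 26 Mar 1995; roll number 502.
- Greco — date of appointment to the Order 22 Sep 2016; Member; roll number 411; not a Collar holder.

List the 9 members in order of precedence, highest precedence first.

By grade within the Order: Mbeki and Mendoza (Commander); then Bianchi, Chaudhari, Delgado, Greco, Vance, Beaumont and Vasquez (Member).
Mbeki and Mendoza both have roll number 876, so the next rule applies.
Mbeki and Mendoza both have date of appointment to the Order 4 Apr 2004, so the next rule applies.
Among Mbeki and Mendoza, alphabetically by surname: Mbeki before Mendoza.
Among Bianchi, Chaudhari, Delgado, Greco, Vance, Beaumont and Vasquez, by roll number (lower first) (reversed rule for this group): Bianchi (231) before Chaudhari and Delgado (355) before Greco (411) before Vance (502) before Beaumont and Vasquez (618).
Chaudhari and Delgado both have date of appointment to the Order 5 May 1992, so the next rule applies.
Among Chaudhari and Delgado, alphabetically by surname: Chaudhari before Delgado.
Beaumont and Vasquez both have date of appointment to the Order 16 Jan 2002, so the next rule applies.
Among Beaumont and Vasquez, alphabetically by surname: Beaumont before Vasquez.
Full order: Mbeki, Mendoza, Bianchi, Chaudhari, Delgado, Greco, Vance, Beaumont, Vasquez.

Mbeki, Mendoza, Bianchi, Chaudhari, Delgado, Greco, Vance, Beaumont, Vasquez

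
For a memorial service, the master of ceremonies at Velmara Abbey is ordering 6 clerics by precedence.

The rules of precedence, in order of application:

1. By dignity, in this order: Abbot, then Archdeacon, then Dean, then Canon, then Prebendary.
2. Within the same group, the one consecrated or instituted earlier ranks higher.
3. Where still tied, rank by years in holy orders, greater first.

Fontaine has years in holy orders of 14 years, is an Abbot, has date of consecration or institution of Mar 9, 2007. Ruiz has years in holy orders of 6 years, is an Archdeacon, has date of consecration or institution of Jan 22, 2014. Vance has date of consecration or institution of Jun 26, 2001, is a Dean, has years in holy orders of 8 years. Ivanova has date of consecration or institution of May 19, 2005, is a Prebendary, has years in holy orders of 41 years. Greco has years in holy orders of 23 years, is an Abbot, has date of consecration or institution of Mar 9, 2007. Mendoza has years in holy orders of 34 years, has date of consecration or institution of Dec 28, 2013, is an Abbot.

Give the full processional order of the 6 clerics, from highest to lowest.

By dignity: Greco, Fontaine and Mendoza (Abbot); then Ruiz (Archdeacon); then Vance (Dean); then Ivanova (Prebendary).
Among Greco, Fontaine and Mendoza, by date of consecration or institution (earlier first): Greco and Fontaine (Mar 9, 2007) before Mendoza (Dec 28, 2013).
Among Greco and Fontaine, by years in holy orders (higher first): Greco (23 years) before Fontaine (14 years).
Full order: Greco, Fontaine, Mendoza, Ruiz, Vance, Ivanova.

Greco, Fontaine, Mendoza, Ruiz, Vance, Ivanova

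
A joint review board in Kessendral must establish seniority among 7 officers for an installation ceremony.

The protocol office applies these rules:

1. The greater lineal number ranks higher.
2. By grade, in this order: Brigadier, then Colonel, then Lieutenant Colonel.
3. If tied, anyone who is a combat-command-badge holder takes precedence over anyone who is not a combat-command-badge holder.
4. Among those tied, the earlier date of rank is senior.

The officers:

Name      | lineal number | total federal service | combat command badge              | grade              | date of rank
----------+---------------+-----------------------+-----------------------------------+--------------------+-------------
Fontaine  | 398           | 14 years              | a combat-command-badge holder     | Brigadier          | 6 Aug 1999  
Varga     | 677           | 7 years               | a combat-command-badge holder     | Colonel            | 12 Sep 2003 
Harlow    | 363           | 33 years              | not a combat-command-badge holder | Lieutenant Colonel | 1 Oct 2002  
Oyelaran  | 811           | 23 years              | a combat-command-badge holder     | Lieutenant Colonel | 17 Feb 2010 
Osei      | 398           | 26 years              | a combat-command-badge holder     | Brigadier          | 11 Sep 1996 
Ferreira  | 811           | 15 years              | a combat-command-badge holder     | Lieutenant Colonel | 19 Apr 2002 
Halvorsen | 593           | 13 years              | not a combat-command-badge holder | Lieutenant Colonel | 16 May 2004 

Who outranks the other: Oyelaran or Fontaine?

By lineal number (higher first): Ferreira and Oyelaran (both 811); then Varga (677); then Halvorsen (593); then Osei and Fontaine (both 398); then Harlow (363).
Ferreira and Oyelaran are each Lieutenant Colonel, so the next rule applies.
Ferreira and Oyelaran are each a combat-command-badge holder, so the next rule applies.
Among Ferreira and Oyelaran, by date of rank (earlier first): Ferreira (19 Apr 2002) before Oyelaran (17 Feb 2010).
Osei and Fontaine are each Brigadier, so the next rule applies.
Osei and Fontaine are each a combat-command-badge holder, so the next rule applies.
Among Osei and Fontaine, by date of rank (earlier first): Osei (11 Sep 1996) before Fontaine (6 Aug 1999).
So Oyelaran takes precedence.

Oyelaran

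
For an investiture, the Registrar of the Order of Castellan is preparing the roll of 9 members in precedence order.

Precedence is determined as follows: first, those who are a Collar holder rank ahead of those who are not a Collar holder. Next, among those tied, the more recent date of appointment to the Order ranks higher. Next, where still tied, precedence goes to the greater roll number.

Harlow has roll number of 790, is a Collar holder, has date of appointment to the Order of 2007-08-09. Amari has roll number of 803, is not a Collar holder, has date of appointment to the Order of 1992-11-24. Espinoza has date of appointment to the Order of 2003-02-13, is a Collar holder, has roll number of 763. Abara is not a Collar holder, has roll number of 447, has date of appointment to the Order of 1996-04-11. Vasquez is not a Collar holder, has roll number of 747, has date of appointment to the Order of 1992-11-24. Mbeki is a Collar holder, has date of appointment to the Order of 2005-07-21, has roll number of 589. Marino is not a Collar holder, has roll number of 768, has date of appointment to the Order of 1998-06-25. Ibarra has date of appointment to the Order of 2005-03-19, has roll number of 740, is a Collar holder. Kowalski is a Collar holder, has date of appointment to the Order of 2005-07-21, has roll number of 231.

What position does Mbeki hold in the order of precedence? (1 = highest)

2

By the first rule: Harlow, Mbeki, Kowalski, Ibarra and Espinoza (each a Collar holder); then Marino, Abara, Amari and Vasquez (each not a Collar holder).
Among Harlow, Mbeki, Kowalski, Ibarra and Espinoza, by date of appointment to the Order (later first): Harlow (2007-08-09) before Mbeki and Kowalski (2005-07-21) before Ibarra (2005-03-19) before Espinoza (2003-02-13).
Among Mbeki and Kowalski, by roll number (higher first): Mbeki (589) before Kowalski (231).
Among Marino, Abara, Amari and Vasquez, by date of appointment to the Order (later first): Marino (1998-06-25) before Abara (1996-04-11) before Amari and Vasquez (1992-11-24).
Among Amari and Vasquez, by roll number (higher first): Amari (803) before Vasquez (747).
Order: Harlow, Mbeki, Kowalski, Ibarra, Espinoza, Marino, Abara, Amari, Vasquez. So position 2.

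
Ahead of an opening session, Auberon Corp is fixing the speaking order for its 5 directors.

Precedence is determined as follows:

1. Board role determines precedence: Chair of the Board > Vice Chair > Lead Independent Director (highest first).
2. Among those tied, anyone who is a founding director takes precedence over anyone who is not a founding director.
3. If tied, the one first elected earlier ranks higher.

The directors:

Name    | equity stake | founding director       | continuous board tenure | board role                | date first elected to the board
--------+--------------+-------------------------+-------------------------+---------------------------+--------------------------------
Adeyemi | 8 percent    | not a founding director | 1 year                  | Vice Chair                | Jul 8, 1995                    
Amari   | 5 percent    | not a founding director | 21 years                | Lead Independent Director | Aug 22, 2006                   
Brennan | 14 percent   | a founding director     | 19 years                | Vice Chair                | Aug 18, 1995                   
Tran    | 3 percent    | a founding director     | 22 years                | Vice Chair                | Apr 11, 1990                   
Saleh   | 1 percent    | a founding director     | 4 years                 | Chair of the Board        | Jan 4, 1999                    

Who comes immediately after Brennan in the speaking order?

By board role: Saleh (Chair of the Board); then Tran, Brennan and Adeyemi (Vice Chair); then Amari (Lead Independent Director).
Among Tran, Brennan and Adeyemi, a founding director before not a founding director: Tran and Brennan (a founding director) before Adeyemi (not a founding director).
Among Tran and Brennan, by date first elected to the board (earlier first): Tran (Apr 11, 1990) before Brennan (Aug 18, 1995).
Order: Saleh, Tran, Brennan, Adeyemi, Amari.

Adeyemi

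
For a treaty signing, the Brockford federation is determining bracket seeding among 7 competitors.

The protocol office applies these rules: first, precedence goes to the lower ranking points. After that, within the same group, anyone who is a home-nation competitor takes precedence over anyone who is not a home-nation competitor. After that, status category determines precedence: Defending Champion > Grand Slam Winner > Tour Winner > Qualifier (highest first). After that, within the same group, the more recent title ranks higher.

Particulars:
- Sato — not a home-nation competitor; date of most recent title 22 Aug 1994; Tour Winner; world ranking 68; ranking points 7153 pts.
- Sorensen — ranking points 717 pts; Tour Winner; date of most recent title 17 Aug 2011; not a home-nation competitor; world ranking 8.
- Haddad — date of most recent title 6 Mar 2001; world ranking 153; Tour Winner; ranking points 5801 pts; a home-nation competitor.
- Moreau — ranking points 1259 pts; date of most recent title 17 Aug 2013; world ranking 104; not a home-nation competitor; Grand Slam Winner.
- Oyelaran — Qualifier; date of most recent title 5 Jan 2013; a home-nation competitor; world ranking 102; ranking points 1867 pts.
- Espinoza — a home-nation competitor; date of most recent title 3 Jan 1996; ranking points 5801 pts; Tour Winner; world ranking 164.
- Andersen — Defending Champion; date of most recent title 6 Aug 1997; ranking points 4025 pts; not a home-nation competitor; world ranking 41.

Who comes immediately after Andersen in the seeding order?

Haddad

By ranking points (lower first): Sorensen (717 pts); then Moreau (1259 pts); then Oyelaran (1867 pts); then Andersen (4025 pts); then Haddad and Espinoza (both 5801 pts); then Sato (7153 pts).
Haddad and Espinoza are each a home-nation competitor, so the next rule applies.
Haddad and Espinoza are each Tour Winner, so the next rule applies.
Among Haddad and Espinoza, by date of most recent title (later first): Haddad (6 Mar 2001) before Espinoza (3 Jan 1996).
Order: Sorensen, Moreau, Oyelaran, Andersen, Haddad, Espinoza, Sato.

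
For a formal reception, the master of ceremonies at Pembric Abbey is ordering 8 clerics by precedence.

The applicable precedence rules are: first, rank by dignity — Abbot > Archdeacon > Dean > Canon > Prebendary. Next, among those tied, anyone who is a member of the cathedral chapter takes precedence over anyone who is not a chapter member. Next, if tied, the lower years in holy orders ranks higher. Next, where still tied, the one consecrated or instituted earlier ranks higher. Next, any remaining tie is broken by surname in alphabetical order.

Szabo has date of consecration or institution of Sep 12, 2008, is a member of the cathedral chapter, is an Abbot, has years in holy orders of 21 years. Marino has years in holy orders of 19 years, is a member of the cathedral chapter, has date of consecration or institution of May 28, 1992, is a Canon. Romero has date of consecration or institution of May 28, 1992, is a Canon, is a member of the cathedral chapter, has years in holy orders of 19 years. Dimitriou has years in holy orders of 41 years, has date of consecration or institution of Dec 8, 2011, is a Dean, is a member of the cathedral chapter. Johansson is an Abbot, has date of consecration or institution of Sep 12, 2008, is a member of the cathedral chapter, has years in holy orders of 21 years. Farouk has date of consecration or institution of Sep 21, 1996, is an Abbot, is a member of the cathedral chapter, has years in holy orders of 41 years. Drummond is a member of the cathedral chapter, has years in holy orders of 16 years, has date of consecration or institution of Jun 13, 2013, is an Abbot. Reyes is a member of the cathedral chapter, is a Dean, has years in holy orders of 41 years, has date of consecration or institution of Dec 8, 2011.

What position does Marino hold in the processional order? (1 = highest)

By dignity: Drummond, Johansson, Szabo and Farouk (Abbot); then Dimitriou and Reyes (Dean); then Marino and Romero (Canon).
Drummond, Johansson, Szabo and Farouk are each a member of the cathedral chapter, so the next rule applies.
Among Drummond, Johansson, Szabo and Farouk, by years in holy orders (lower first): Drummond (16 years) before Johansson and Szabo (21 years) before Farouk (41 years).
Johansson and Szabo both have date of consecration or institution Sep 12, 2008, so the next rule applies.
Among Johansson and Szabo, alphabetically by surname: Johansson before Szabo.
Dimitriou and Reyes are each a member of the cathedral chapter, so the next rule applies.
Dimitriou and Reyes both have years in holy orders 41 years, so the next rule applies.
Dimitriou and Reyes both have date of consecration or institution Dec 8, 2011, so the next rule applies.
Among Dimitriou and Reyes, alphabetically by surname: Dimitriou before Reyes.
Marino and Romero are each a member of the cathedral chapter, so the next rule applies.
Marino and Romero both have years in holy orders 19 years, so the next rule applies.
Marino and Romero both have date of consecration or institution May 28, 1992, so the next rule applies.
Among Marino and Romero, alphabetically by surname: Marino before Romero.
Order: Drummond, Johansson, Szabo, Farouk, Dimitriou, Reyes, Marino, Romero. So position 7.

7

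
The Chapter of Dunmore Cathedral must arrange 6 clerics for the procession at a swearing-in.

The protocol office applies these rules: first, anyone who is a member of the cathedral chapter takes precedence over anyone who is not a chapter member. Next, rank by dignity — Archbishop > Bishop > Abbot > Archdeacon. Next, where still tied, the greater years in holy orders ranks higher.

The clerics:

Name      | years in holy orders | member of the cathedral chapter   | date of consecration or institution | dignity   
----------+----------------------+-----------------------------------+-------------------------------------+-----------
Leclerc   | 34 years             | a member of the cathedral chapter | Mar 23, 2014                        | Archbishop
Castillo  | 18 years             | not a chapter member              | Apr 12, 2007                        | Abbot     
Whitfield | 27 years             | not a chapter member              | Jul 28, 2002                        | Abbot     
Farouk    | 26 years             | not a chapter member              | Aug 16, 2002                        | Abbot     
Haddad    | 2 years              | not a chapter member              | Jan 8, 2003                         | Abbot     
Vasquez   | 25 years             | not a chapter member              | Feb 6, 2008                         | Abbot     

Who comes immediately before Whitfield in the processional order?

Leclerc

By the first rule: Leclerc (a member of the cathedral chapter); then Whitfield, Farouk, Vasquez, Castillo and Haddad (each not a chapter member).
Whitfield, Farouk, Vasquez, Castillo and Haddad are each Abbot, so the next rule applies.
Among Whitfield, Farouk, Vasquez, Castillo and Haddad, by years in holy orders (higher first): Whitfield (27 years) before Farouk (26 years) before Vasquez (25 years) before Castillo (18 years) before Haddad (2 years).
Order: Leclerc, Whitfield, Farouk, Vasquez, Castillo, Haddad.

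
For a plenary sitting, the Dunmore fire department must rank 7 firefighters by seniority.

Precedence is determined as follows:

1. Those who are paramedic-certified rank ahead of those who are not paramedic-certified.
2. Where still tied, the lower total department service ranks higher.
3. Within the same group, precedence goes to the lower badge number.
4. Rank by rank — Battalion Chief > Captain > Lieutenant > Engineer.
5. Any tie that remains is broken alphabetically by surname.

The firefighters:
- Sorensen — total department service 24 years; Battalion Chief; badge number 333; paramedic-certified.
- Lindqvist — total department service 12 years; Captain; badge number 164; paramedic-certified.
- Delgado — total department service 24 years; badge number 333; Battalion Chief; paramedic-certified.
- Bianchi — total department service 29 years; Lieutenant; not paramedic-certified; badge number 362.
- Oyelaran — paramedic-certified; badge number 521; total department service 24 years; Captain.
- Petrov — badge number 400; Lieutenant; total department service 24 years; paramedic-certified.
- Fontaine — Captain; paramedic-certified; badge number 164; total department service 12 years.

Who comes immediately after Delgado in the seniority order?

Sorensen

By the first rule: Fontaine, Lindqvist, Delgado, Sorensen, Petrov and Oyelaran (each paramedic-certified); then Bianchi (not paramedic-certified).
Among Fontaine, Lindqvist, Delgado, Sorensen, Petrov and Oyelaran, by total department service (lower first): Fontaine and Lindqvist (12 years) before Delgado, Sorensen, Petrov and Oyelaran (24 years).
Fontaine and Lindqvist both have badge number 164, so the next rule applies.
Fontaine and Lindqvist are each Captain, so the next rule applies.
Among Fontaine and Lindqvist, alphabetically by surname: Fontaine before Lindqvist.
Among Delgado, Sorensen, Petrov and Oyelaran, by badge number (lower first): Delgado and Sorensen (333) before Petrov (400) before Oyelaran (521).
Delgado and Sorensen are each Battalion Chief, so the next rule applies.
Among Delgado and Sorensen, alphabetically by surname: Delgado before Sorensen.
Order: Fontaine, Lindqvist, Delgado, Sorensen, Petrov, Oyelaran, Bianchi.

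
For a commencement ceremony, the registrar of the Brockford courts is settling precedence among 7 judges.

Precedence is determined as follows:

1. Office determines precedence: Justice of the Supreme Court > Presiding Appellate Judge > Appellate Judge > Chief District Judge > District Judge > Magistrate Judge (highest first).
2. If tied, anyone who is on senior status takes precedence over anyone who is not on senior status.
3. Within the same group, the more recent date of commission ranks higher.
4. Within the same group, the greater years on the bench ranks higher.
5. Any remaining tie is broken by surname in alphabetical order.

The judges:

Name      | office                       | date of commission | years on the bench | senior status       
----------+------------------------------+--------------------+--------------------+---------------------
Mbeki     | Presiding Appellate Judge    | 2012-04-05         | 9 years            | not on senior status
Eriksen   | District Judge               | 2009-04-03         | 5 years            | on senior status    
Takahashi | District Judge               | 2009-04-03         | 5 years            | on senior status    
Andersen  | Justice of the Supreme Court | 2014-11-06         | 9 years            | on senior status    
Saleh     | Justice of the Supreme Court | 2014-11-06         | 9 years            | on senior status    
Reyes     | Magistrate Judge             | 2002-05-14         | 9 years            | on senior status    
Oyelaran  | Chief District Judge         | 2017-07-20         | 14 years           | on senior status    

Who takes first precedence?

Andersen

By office: Andersen and Saleh (Justice of the Supreme Court); then Mbeki (Presiding Appellate Judge); then Oyelaran (Chief District Judge); then Eriksen and Takahashi (District Judge); then Reyes (Magistrate Judge).
Andersen and Saleh are each on senior status, so the next rule applies.
Andersen and Saleh both have date of commission 2014-11-06, so the next rule applies.
Andersen and Saleh both have years on the bench 9 years, so the next rule applies.
Among Andersen and Saleh, alphabetically by surname: Andersen before Saleh.
Eriksen and Takahashi are each on senior status, so the next rule applies.
Eriksen and Takahashi both have date of commission 2009-04-03, so the next rule applies.
Eriksen and Takahashi both have years on the bench 5 years, so the next rule applies.
Among Eriksen and Takahashi, alphabetically by surname: Eriksen before Takahashi.
Order: Andersen, Saleh, Mbeki, Oyelaran, Eriksen, Takahashi, Reyes.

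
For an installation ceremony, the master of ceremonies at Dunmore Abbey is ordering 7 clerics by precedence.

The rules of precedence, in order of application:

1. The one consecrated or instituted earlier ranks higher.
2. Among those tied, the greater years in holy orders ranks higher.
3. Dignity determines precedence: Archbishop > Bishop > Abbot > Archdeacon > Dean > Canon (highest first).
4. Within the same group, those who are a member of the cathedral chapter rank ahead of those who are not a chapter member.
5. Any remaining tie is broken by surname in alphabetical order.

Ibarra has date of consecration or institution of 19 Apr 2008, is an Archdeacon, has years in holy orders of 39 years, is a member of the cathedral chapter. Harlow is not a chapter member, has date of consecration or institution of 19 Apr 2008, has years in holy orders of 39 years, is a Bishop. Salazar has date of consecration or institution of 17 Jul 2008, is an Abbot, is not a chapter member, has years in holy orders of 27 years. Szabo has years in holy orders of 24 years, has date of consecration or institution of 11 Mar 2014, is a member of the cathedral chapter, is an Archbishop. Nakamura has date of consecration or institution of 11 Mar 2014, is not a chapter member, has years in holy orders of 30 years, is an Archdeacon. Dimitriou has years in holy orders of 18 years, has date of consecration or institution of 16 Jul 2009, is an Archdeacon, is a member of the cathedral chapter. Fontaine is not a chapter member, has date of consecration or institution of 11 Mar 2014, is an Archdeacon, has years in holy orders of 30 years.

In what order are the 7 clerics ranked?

By date of consecration or institution (earlier first): Harlow and Ibarra (both 19 Apr 2008); then Salazar (17 Jul 2008); then Dimitriou (16 Jul 2009); then Fontaine, Nakamura and Szabo (each 11 Mar 2014).
Harlow and Ibarra both have years in holy orders 39 years, so the next rule applies.
Among Harlow and Ibarra, by dignity: Harlow (Bishop) before Ibarra (Archdeacon).
Among Fontaine, Nakamura and Szabo, by years in holy orders (higher first): Fontaine and Nakamura (30 years) before Szabo (24 years).
Fontaine and Nakamura are each Archdeacon, so the next rule applies.
Fontaine and Nakamura are each not a chapter member, so the next rule applies.
Among Fontaine and Nakamura, alphabetically by surname: Fontaine before Nakamura.
Full order: Harlow, Ibarra, Salazar, Dimitriou, Fontaine, Nakamura, Szabo.

Harlow, Ibarra, Salazar, Dimitriou, Fontaine, Nakamura, Szabo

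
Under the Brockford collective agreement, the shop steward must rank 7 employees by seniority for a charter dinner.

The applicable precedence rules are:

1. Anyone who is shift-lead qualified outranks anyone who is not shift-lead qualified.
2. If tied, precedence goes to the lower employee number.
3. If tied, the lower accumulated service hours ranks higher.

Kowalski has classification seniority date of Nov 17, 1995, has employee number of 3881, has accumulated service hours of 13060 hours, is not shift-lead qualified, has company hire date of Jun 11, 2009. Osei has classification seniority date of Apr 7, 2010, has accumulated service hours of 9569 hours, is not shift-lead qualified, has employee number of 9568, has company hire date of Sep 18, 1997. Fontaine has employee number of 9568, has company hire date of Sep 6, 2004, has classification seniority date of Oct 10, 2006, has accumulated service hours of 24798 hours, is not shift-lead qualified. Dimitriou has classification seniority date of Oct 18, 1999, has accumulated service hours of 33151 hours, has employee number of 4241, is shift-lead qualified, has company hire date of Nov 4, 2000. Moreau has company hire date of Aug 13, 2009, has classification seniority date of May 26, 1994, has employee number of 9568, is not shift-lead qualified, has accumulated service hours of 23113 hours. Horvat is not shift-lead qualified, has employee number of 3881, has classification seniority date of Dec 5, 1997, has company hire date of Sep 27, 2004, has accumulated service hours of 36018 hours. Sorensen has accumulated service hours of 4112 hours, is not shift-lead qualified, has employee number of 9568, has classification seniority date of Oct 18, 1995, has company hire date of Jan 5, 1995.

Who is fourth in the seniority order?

By the first rule: Dimitriou (shift-lead qualified); then Kowalski, Horvat, Sorensen, Osei, Moreau and Fontaine (each not shift-lead qualified).
Among Kowalski, Horvat, Sorensen, Osei, Moreau and Fontaine, by employee number (lower first): Kowalski and Horvat (3881) before Sorensen, Osei, Moreau and Fontaine (9568).
Among Kowalski and Horvat, by accumulated service hours (lower first): Kowalski (13060 hours) before Horvat (36018 hours).
Among Sorensen, Osei, Moreau and Fontaine, by accumulated service hours (lower first): Sorensen (4112 hours) before Osei (9569 hours) before Moreau (23113 hours) before Fontaine (24798 hours).
Order: Dimitriou, Kowalski, Horvat, Sorensen, Osei, Moreau, Fontaine.

Sorensen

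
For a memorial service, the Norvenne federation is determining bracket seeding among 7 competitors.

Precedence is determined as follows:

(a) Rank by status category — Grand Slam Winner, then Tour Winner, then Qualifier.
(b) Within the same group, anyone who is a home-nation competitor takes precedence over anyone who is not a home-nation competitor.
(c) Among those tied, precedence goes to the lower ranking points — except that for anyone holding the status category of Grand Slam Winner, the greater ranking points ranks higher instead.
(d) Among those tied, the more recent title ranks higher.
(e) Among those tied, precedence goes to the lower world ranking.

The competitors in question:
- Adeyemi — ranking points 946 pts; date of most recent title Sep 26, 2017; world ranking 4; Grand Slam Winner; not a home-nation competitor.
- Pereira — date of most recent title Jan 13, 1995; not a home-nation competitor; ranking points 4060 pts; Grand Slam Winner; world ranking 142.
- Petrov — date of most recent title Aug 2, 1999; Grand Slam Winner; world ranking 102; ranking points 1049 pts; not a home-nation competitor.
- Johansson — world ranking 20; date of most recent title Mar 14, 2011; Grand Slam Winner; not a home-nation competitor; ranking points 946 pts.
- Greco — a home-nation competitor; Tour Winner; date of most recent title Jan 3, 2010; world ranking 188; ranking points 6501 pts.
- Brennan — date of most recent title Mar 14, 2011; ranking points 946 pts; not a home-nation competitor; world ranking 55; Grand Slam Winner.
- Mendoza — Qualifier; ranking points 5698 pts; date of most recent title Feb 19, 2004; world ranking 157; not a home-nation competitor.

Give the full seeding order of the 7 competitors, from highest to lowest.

By status category: Pereira, Petrov, Adeyemi, Johansson and Brennan (Grand Slam Winner); then Greco (Tour Winner); then Mendoza (Qualifier).
Pereira, Petrov, Adeyemi, Johansson and Brennan are each not a home-nation competitor, so the next rule applies.
Among Pereira, Petrov, Adeyemi, Johansson and Brennan, by ranking points (higher first) (reversed rule for this group): Pereira (4060 pts) before Petrov (1049 pts) before Adeyemi, Johansson and Brennan (946 pts).
Among Adeyemi, Johansson and Brennan, by date of most recent title (later first): Adeyemi (Sep 26, 2017) before Johansson and Brennan (Mar 14, 2011).
Among Johansson and Brennan, by world ranking (lower first): Johansson (20) before Brennan (55).
Full order: Pereira, Petrov, Adeyemi, Johansson, Brennan, Greco, Mendoza.

Pereira, Petrov, Adeyemi, Johansson, Brennan, Greco, Mendoza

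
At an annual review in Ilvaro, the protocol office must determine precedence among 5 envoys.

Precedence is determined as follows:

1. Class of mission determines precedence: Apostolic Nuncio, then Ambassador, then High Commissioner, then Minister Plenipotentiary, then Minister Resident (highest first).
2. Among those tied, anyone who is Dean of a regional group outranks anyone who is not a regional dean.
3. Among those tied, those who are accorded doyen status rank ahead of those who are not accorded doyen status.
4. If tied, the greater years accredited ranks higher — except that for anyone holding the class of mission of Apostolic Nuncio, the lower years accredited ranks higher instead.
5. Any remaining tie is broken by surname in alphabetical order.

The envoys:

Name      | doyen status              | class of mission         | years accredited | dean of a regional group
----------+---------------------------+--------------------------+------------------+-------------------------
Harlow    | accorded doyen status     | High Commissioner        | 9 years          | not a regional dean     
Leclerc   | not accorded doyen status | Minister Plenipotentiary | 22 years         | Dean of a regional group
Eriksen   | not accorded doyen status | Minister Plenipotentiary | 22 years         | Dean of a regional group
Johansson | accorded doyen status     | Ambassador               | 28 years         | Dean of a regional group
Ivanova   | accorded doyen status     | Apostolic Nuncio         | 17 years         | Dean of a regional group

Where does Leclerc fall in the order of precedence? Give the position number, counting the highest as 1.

By class of mission: Ivanova (Apostolic Nuncio); then Johansson (Ambassador); then Harlow (High Commissioner); then Eriksen and Leclerc (Minister Plenipotentiary).
Eriksen and Leclerc are each Dean of a regional group, so the next rule applies.
Eriksen and Leclerc are each not accorded doyen status, so the next rule applies.
Eriksen and Leclerc both have years accredited 22 years, so the next rule applies.
Among Eriksen and Leclerc, alphabetically by surname: Eriksen before Leclerc.
Order: Ivanova, Johansson, Harlow, Eriksen, Leclerc. So position 5.

5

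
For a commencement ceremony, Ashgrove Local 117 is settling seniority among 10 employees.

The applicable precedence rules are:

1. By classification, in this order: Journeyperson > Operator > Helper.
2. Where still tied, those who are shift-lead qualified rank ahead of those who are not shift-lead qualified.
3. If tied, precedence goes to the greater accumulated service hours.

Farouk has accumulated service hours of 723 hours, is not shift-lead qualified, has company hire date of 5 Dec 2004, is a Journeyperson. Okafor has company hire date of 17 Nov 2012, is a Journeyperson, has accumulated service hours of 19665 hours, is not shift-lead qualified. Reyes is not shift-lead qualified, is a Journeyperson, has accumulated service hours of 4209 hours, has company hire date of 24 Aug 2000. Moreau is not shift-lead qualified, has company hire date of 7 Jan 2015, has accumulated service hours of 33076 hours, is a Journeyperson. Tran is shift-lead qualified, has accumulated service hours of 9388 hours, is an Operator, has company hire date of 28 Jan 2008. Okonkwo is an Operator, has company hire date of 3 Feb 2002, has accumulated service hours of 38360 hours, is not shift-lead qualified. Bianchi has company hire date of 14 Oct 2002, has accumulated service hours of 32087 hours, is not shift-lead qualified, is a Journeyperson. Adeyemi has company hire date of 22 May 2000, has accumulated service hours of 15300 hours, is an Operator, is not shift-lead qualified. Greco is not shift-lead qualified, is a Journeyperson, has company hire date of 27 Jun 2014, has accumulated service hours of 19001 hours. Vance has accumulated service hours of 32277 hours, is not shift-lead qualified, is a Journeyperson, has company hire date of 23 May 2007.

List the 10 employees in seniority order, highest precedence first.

By classification: Moreau, Vance, Bianchi, Okafor, Greco, Reyes and Farouk (Journeyperson); then Tran, Okonkwo and Adeyemi (Operator).
Moreau, Vance, Bianchi, Okafor, Greco, Reyes and Farouk are each not shift-lead qualified, so the next rule applies.
Among Moreau, Vance, Bianchi, Okafor, Greco, Reyes and Farouk, by accumulated service hours (higher first): Moreau (33076 hours) before Vance (32277 hours) before Bianchi (32087 hours) before Okafor (19665 hours) before Greco (19001 hours) before Reyes (4209 hours) before Farouk (723 hours).
Among Tran, Okonkwo and Adeyemi, shift-lead qualified before not shift-lead qualified: Tran (shift-lead qualified) before Okonkwo and Adeyemi (not shift-lead qualified).
Among Okonkwo and Adeyemi, by accumulated service hours (higher first): Okonkwo (38360 hours) before Adeyemi (15300 hours).
Full order: Moreau, Vance, Bianchi, Okafor, Greco, Reyes, Farouk, Tran, Okonkwo, Adeyemi.

Moreau, Vance, Bianchi, Okafor, Greco, Reyes, Farouk, Tran, Okonkwo, Adeyemi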